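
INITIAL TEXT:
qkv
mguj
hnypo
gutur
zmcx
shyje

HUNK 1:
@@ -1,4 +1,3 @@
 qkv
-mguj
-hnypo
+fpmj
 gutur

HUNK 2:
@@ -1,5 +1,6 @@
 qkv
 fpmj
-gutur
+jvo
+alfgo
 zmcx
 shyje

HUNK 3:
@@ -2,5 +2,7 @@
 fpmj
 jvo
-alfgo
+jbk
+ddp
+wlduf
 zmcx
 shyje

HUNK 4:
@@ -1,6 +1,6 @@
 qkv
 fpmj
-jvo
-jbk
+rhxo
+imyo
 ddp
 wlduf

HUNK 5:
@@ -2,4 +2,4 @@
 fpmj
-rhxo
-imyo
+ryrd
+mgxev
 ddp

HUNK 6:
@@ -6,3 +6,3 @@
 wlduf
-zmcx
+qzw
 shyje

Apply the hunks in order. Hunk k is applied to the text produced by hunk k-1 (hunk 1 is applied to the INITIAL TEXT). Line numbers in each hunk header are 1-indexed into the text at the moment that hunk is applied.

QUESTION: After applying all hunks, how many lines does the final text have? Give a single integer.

Hunk 1: at line 1 remove [mguj,hnypo] add [fpmj] -> 5 lines: qkv fpmj gutur zmcx shyje
Hunk 2: at line 1 remove [gutur] add [jvo,alfgo] -> 6 lines: qkv fpmj jvo alfgo zmcx shyje
Hunk 3: at line 2 remove [alfgo] add [jbk,ddp,wlduf] -> 8 lines: qkv fpmj jvo jbk ddp wlduf zmcx shyje
Hunk 4: at line 1 remove [jvo,jbk] add [rhxo,imyo] -> 8 lines: qkv fpmj rhxo imyo ddp wlduf zmcx shyje
Hunk 5: at line 2 remove [rhxo,imyo] add [ryrd,mgxev] -> 8 lines: qkv fpmj ryrd mgxev ddp wlduf zmcx shyje
Hunk 6: at line 6 remove [zmcx] add [qzw] -> 8 lines: qkv fpmj ryrd mgxev ddp wlduf qzw shyje
Final line count: 8

Answer: 8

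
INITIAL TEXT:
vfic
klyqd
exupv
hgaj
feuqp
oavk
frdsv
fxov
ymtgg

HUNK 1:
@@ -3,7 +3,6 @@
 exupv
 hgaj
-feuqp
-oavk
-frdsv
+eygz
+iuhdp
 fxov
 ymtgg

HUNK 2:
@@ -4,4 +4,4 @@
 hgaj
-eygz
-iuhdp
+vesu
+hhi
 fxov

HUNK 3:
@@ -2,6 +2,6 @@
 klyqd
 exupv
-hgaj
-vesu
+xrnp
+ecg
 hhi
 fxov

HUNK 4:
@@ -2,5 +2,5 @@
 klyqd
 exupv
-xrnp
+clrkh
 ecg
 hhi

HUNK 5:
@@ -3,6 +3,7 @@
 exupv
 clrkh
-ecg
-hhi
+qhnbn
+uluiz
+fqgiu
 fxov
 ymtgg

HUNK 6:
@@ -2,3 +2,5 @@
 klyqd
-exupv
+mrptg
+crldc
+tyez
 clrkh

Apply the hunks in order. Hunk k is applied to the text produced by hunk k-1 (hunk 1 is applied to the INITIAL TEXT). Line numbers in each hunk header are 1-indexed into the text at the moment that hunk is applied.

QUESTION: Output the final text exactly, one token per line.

Hunk 1: at line 3 remove [feuqp,oavk,frdsv] add [eygz,iuhdp] -> 8 lines: vfic klyqd exupv hgaj eygz iuhdp fxov ymtgg
Hunk 2: at line 4 remove [eygz,iuhdp] add [vesu,hhi] -> 8 lines: vfic klyqd exupv hgaj vesu hhi fxov ymtgg
Hunk 3: at line 2 remove [hgaj,vesu] add [xrnp,ecg] -> 8 lines: vfic klyqd exupv xrnp ecg hhi fxov ymtgg
Hunk 4: at line 2 remove [xrnp] add [clrkh] -> 8 lines: vfic klyqd exupv clrkh ecg hhi fxov ymtgg
Hunk 5: at line 3 remove [ecg,hhi] add [qhnbn,uluiz,fqgiu] -> 9 lines: vfic klyqd exupv clrkh qhnbn uluiz fqgiu fxov ymtgg
Hunk 6: at line 2 remove [exupv] add [mrptg,crldc,tyez] -> 11 lines: vfic klyqd mrptg crldc tyez clrkh qhnbn uluiz fqgiu fxov ymtgg

Answer: vfic
klyqd
mrptg
crldc
tyez
clrkh
qhnbn
uluiz
fqgiu
fxov
ymtgg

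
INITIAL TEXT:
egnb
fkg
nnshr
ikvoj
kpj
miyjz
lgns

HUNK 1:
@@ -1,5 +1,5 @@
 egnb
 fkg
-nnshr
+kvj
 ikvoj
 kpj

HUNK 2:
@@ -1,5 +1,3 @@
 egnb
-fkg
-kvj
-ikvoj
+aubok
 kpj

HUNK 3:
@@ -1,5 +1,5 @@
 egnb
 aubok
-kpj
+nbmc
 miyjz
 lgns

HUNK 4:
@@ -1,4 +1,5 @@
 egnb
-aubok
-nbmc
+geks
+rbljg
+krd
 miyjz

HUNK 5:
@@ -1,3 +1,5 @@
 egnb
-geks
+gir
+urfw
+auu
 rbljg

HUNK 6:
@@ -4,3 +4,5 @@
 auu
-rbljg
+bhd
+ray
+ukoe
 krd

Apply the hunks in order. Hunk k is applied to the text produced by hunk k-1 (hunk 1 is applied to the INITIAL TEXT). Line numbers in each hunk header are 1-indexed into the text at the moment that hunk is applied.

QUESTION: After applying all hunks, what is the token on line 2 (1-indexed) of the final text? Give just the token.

Answer: gir

Derivation:
Hunk 1: at line 1 remove [nnshr] add [kvj] -> 7 lines: egnb fkg kvj ikvoj kpj miyjz lgns
Hunk 2: at line 1 remove [fkg,kvj,ikvoj] add [aubok] -> 5 lines: egnb aubok kpj miyjz lgns
Hunk 3: at line 1 remove [kpj] add [nbmc] -> 5 lines: egnb aubok nbmc miyjz lgns
Hunk 4: at line 1 remove [aubok,nbmc] add [geks,rbljg,krd] -> 6 lines: egnb geks rbljg krd miyjz lgns
Hunk 5: at line 1 remove [geks] add [gir,urfw,auu] -> 8 lines: egnb gir urfw auu rbljg krd miyjz lgns
Hunk 6: at line 4 remove [rbljg] add [bhd,ray,ukoe] -> 10 lines: egnb gir urfw auu bhd ray ukoe krd miyjz lgns
Final line 2: gir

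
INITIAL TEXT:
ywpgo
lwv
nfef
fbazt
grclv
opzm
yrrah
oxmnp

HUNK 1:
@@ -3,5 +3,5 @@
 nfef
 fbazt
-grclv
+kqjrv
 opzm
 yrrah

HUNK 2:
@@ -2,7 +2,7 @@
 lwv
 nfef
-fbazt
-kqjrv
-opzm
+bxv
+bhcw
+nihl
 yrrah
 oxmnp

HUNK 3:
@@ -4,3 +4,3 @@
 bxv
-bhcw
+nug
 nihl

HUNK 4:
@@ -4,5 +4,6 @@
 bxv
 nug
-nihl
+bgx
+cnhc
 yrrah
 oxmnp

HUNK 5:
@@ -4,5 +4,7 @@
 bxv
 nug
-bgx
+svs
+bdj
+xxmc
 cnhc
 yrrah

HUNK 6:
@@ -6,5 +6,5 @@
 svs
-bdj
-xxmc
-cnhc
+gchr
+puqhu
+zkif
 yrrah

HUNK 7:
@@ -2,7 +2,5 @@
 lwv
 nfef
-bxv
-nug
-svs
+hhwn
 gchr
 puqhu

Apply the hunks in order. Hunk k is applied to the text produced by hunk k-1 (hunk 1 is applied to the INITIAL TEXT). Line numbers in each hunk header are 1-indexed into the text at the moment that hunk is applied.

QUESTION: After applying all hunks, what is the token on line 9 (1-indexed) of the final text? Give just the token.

Hunk 1: at line 3 remove [grclv] add [kqjrv] -> 8 lines: ywpgo lwv nfef fbazt kqjrv opzm yrrah oxmnp
Hunk 2: at line 2 remove [fbazt,kqjrv,opzm] add [bxv,bhcw,nihl] -> 8 lines: ywpgo lwv nfef bxv bhcw nihl yrrah oxmnp
Hunk 3: at line 4 remove [bhcw] add [nug] -> 8 lines: ywpgo lwv nfef bxv nug nihl yrrah oxmnp
Hunk 4: at line 4 remove [nihl] add [bgx,cnhc] -> 9 lines: ywpgo lwv nfef bxv nug bgx cnhc yrrah oxmnp
Hunk 5: at line 4 remove [bgx] add [svs,bdj,xxmc] -> 11 lines: ywpgo lwv nfef bxv nug svs bdj xxmc cnhc yrrah oxmnp
Hunk 6: at line 6 remove [bdj,xxmc,cnhc] add [gchr,puqhu,zkif] -> 11 lines: ywpgo lwv nfef bxv nug svs gchr puqhu zkif yrrah oxmnp
Hunk 7: at line 2 remove [bxv,nug,svs] add [hhwn] -> 9 lines: ywpgo lwv nfef hhwn gchr puqhu zkif yrrah oxmnp
Final line 9: oxmnp

Answer: oxmnp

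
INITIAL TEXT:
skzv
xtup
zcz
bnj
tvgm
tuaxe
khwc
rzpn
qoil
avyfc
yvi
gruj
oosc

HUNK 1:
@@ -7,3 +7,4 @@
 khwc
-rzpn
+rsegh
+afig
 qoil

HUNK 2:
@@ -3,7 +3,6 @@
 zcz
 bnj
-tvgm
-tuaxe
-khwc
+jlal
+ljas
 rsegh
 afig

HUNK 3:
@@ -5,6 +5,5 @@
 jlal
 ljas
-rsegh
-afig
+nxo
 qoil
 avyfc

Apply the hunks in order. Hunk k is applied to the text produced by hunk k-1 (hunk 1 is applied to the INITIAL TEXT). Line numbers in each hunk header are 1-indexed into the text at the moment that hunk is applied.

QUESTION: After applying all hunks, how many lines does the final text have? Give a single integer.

Answer: 12

Derivation:
Hunk 1: at line 7 remove [rzpn] add [rsegh,afig] -> 14 lines: skzv xtup zcz bnj tvgm tuaxe khwc rsegh afig qoil avyfc yvi gruj oosc
Hunk 2: at line 3 remove [tvgm,tuaxe,khwc] add [jlal,ljas] -> 13 lines: skzv xtup zcz bnj jlal ljas rsegh afig qoil avyfc yvi gruj oosc
Hunk 3: at line 5 remove [rsegh,afig] add [nxo] -> 12 lines: skzv xtup zcz bnj jlal ljas nxo qoil avyfc yvi gruj oosc
Final line count: 12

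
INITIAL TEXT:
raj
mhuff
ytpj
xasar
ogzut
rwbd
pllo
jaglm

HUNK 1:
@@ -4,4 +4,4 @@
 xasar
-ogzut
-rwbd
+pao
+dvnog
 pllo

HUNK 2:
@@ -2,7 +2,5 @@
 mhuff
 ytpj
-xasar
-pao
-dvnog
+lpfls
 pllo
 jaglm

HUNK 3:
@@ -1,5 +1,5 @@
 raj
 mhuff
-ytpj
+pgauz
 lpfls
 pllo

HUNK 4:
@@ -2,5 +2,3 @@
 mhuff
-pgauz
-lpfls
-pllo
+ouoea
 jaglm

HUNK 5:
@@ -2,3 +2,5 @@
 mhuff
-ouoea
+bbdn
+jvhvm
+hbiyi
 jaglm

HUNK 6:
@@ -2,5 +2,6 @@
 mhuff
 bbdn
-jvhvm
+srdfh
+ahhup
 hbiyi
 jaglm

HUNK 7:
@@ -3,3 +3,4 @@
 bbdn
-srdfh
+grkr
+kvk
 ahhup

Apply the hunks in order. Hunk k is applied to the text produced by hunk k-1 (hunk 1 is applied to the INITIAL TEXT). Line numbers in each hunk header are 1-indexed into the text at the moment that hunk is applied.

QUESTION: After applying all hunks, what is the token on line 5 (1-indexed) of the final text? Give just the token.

Answer: kvk

Derivation:
Hunk 1: at line 4 remove [ogzut,rwbd] add [pao,dvnog] -> 8 lines: raj mhuff ytpj xasar pao dvnog pllo jaglm
Hunk 2: at line 2 remove [xasar,pao,dvnog] add [lpfls] -> 6 lines: raj mhuff ytpj lpfls pllo jaglm
Hunk 3: at line 1 remove [ytpj] add [pgauz] -> 6 lines: raj mhuff pgauz lpfls pllo jaglm
Hunk 4: at line 2 remove [pgauz,lpfls,pllo] add [ouoea] -> 4 lines: raj mhuff ouoea jaglm
Hunk 5: at line 2 remove [ouoea] add [bbdn,jvhvm,hbiyi] -> 6 lines: raj mhuff bbdn jvhvm hbiyi jaglm
Hunk 6: at line 2 remove [jvhvm] add [srdfh,ahhup] -> 7 lines: raj mhuff bbdn srdfh ahhup hbiyi jaglm
Hunk 7: at line 3 remove [srdfh] add [grkr,kvk] -> 8 lines: raj mhuff bbdn grkr kvk ahhup hbiyi jaglm
Final line 5: kvk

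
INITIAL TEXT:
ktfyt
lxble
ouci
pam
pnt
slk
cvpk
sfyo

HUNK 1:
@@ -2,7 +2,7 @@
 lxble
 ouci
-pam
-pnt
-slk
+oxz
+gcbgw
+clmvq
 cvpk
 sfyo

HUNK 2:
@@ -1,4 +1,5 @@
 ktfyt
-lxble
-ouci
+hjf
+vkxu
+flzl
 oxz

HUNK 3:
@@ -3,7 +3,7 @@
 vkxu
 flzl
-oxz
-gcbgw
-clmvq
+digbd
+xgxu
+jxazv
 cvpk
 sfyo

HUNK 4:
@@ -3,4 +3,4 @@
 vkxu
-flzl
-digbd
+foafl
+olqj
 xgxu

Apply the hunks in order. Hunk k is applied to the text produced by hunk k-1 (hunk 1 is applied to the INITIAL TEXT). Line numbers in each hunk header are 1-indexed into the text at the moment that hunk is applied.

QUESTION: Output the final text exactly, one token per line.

Answer: ktfyt
hjf
vkxu
foafl
olqj
xgxu
jxazv
cvpk
sfyo

Derivation:
Hunk 1: at line 2 remove [pam,pnt,slk] add [oxz,gcbgw,clmvq] -> 8 lines: ktfyt lxble ouci oxz gcbgw clmvq cvpk sfyo
Hunk 2: at line 1 remove [lxble,ouci] add [hjf,vkxu,flzl] -> 9 lines: ktfyt hjf vkxu flzl oxz gcbgw clmvq cvpk sfyo
Hunk 3: at line 3 remove [oxz,gcbgw,clmvq] add [digbd,xgxu,jxazv] -> 9 lines: ktfyt hjf vkxu flzl digbd xgxu jxazv cvpk sfyo
Hunk 4: at line 3 remove [flzl,digbd] add [foafl,olqj] -> 9 lines: ktfyt hjf vkxu foafl olqj xgxu jxazv cvpk sfyo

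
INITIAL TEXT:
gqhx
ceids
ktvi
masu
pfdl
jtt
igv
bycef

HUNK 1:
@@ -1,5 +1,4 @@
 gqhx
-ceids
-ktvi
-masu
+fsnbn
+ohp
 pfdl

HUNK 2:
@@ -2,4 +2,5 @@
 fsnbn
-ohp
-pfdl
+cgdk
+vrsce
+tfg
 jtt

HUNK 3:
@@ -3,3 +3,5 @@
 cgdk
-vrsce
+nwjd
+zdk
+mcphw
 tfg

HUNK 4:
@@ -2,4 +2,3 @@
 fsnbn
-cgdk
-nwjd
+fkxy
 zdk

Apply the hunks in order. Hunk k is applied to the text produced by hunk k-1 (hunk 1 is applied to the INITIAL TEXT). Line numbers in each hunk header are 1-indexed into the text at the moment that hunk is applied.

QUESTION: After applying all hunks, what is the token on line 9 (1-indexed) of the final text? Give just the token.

Hunk 1: at line 1 remove [ceids,ktvi,masu] add [fsnbn,ohp] -> 7 lines: gqhx fsnbn ohp pfdl jtt igv bycef
Hunk 2: at line 2 remove [ohp,pfdl] add [cgdk,vrsce,tfg] -> 8 lines: gqhx fsnbn cgdk vrsce tfg jtt igv bycef
Hunk 3: at line 3 remove [vrsce] add [nwjd,zdk,mcphw] -> 10 lines: gqhx fsnbn cgdk nwjd zdk mcphw tfg jtt igv bycef
Hunk 4: at line 2 remove [cgdk,nwjd] add [fkxy] -> 9 lines: gqhx fsnbn fkxy zdk mcphw tfg jtt igv bycef
Final line 9: bycef

Answer: bycef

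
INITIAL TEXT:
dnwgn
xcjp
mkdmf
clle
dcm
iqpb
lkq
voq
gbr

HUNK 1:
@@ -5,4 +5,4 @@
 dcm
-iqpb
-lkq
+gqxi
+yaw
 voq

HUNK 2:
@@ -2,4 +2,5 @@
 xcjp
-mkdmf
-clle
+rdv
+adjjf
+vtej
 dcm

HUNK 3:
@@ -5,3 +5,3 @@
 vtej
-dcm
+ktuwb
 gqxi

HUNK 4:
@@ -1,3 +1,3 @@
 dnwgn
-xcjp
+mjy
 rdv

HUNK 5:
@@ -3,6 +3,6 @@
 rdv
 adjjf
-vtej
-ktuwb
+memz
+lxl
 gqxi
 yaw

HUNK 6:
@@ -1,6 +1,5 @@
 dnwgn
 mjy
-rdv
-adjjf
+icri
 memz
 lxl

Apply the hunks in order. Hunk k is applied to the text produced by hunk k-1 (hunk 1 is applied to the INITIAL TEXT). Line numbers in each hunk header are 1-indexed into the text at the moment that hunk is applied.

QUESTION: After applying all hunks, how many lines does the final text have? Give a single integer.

Hunk 1: at line 5 remove [iqpb,lkq] add [gqxi,yaw] -> 9 lines: dnwgn xcjp mkdmf clle dcm gqxi yaw voq gbr
Hunk 2: at line 2 remove [mkdmf,clle] add [rdv,adjjf,vtej] -> 10 lines: dnwgn xcjp rdv adjjf vtej dcm gqxi yaw voq gbr
Hunk 3: at line 5 remove [dcm] add [ktuwb] -> 10 lines: dnwgn xcjp rdv adjjf vtej ktuwb gqxi yaw voq gbr
Hunk 4: at line 1 remove [xcjp] add [mjy] -> 10 lines: dnwgn mjy rdv adjjf vtej ktuwb gqxi yaw voq gbr
Hunk 5: at line 3 remove [vtej,ktuwb] add [memz,lxl] -> 10 lines: dnwgn mjy rdv adjjf memz lxl gqxi yaw voq gbr
Hunk 6: at line 1 remove [rdv,adjjf] add [icri] -> 9 lines: dnwgn mjy icri memz lxl gqxi yaw voq gbr
Final line count: 9

Answer: 9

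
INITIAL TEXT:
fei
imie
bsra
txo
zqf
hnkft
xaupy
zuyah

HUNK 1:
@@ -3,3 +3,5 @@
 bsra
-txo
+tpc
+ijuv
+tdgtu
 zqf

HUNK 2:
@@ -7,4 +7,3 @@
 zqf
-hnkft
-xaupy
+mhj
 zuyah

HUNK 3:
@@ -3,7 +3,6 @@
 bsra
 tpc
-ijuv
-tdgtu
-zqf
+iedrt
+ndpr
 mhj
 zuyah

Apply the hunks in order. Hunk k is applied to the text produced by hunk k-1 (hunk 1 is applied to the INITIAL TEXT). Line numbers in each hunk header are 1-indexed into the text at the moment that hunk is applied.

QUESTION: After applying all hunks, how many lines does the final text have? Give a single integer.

Answer: 8

Derivation:
Hunk 1: at line 3 remove [txo] add [tpc,ijuv,tdgtu] -> 10 lines: fei imie bsra tpc ijuv tdgtu zqf hnkft xaupy zuyah
Hunk 2: at line 7 remove [hnkft,xaupy] add [mhj] -> 9 lines: fei imie bsra tpc ijuv tdgtu zqf mhj zuyah
Hunk 3: at line 3 remove [ijuv,tdgtu,zqf] add [iedrt,ndpr] -> 8 lines: fei imie bsra tpc iedrt ndpr mhj zuyah
Final line count: 8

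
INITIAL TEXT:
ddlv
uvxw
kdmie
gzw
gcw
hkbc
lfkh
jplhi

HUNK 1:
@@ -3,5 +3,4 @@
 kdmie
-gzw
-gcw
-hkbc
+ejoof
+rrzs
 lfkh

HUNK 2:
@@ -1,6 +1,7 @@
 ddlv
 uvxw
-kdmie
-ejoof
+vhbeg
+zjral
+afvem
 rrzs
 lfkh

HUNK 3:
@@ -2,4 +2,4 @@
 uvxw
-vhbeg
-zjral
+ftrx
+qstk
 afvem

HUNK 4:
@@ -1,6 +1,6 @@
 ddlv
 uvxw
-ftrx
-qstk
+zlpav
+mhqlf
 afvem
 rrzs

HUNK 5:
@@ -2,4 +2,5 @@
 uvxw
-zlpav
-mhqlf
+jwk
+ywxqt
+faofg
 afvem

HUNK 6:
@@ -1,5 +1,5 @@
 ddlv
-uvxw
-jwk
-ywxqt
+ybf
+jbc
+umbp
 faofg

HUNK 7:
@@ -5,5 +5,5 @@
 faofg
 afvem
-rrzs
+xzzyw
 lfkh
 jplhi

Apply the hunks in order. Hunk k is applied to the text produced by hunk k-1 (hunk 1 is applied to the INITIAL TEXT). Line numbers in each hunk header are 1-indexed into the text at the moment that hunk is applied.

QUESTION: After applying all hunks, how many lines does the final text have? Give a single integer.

Hunk 1: at line 3 remove [gzw,gcw,hkbc] add [ejoof,rrzs] -> 7 lines: ddlv uvxw kdmie ejoof rrzs lfkh jplhi
Hunk 2: at line 1 remove [kdmie,ejoof] add [vhbeg,zjral,afvem] -> 8 lines: ddlv uvxw vhbeg zjral afvem rrzs lfkh jplhi
Hunk 3: at line 2 remove [vhbeg,zjral] add [ftrx,qstk] -> 8 lines: ddlv uvxw ftrx qstk afvem rrzs lfkh jplhi
Hunk 4: at line 1 remove [ftrx,qstk] add [zlpav,mhqlf] -> 8 lines: ddlv uvxw zlpav mhqlf afvem rrzs lfkh jplhi
Hunk 5: at line 2 remove [zlpav,mhqlf] add [jwk,ywxqt,faofg] -> 9 lines: ddlv uvxw jwk ywxqt faofg afvem rrzs lfkh jplhi
Hunk 6: at line 1 remove [uvxw,jwk,ywxqt] add [ybf,jbc,umbp] -> 9 lines: ddlv ybf jbc umbp faofg afvem rrzs lfkh jplhi
Hunk 7: at line 5 remove [rrzs] add [xzzyw] -> 9 lines: ddlv ybf jbc umbp faofg afvem xzzyw lfkh jplhi
Final line count: 9

Answer: 9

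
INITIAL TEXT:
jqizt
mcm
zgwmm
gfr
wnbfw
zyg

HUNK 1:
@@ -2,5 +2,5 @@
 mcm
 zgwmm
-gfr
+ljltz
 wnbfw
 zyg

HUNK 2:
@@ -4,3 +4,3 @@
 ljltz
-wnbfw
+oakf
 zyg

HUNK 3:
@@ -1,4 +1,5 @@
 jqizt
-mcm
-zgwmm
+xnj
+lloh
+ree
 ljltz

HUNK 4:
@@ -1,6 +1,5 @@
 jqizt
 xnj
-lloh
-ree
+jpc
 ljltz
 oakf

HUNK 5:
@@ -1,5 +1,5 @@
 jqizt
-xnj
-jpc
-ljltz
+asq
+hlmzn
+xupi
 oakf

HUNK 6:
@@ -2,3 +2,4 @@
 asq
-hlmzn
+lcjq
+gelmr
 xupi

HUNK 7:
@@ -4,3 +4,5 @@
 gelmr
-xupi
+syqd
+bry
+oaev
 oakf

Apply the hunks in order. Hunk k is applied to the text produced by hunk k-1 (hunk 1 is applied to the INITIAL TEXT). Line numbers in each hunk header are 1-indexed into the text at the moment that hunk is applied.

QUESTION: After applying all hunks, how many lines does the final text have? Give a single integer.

Answer: 9

Derivation:
Hunk 1: at line 2 remove [gfr] add [ljltz] -> 6 lines: jqizt mcm zgwmm ljltz wnbfw zyg
Hunk 2: at line 4 remove [wnbfw] add [oakf] -> 6 lines: jqizt mcm zgwmm ljltz oakf zyg
Hunk 3: at line 1 remove [mcm,zgwmm] add [xnj,lloh,ree] -> 7 lines: jqizt xnj lloh ree ljltz oakf zyg
Hunk 4: at line 1 remove [lloh,ree] add [jpc] -> 6 lines: jqizt xnj jpc ljltz oakf zyg
Hunk 5: at line 1 remove [xnj,jpc,ljltz] add [asq,hlmzn,xupi] -> 6 lines: jqizt asq hlmzn xupi oakf zyg
Hunk 6: at line 2 remove [hlmzn] add [lcjq,gelmr] -> 7 lines: jqizt asq lcjq gelmr xupi oakf zyg
Hunk 7: at line 4 remove [xupi] add [syqd,bry,oaev] -> 9 lines: jqizt asq lcjq gelmr syqd bry oaev oakf zyg
Final line count: 9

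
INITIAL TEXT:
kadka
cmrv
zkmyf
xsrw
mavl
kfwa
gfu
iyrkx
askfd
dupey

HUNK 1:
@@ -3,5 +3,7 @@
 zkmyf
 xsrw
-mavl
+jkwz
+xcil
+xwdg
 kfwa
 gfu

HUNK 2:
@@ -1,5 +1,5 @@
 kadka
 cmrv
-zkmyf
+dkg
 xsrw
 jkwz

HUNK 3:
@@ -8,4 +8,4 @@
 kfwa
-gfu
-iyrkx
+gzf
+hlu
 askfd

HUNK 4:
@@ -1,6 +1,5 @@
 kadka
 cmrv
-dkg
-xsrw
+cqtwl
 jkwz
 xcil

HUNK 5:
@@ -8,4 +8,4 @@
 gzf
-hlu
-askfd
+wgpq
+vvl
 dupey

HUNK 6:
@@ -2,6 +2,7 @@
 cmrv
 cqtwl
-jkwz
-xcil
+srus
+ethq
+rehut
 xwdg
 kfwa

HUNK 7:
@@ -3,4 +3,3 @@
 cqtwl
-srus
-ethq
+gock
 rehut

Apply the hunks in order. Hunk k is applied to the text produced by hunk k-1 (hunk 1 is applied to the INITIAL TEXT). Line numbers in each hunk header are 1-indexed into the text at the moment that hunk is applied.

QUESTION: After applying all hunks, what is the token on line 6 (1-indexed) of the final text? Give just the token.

Answer: xwdg

Derivation:
Hunk 1: at line 3 remove [mavl] add [jkwz,xcil,xwdg] -> 12 lines: kadka cmrv zkmyf xsrw jkwz xcil xwdg kfwa gfu iyrkx askfd dupey
Hunk 2: at line 1 remove [zkmyf] add [dkg] -> 12 lines: kadka cmrv dkg xsrw jkwz xcil xwdg kfwa gfu iyrkx askfd dupey
Hunk 3: at line 8 remove [gfu,iyrkx] add [gzf,hlu] -> 12 lines: kadka cmrv dkg xsrw jkwz xcil xwdg kfwa gzf hlu askfd dupey
Hunk 4: at line 1 remove [dkg,xsrw] add [cqtwl] -> 11 lines: kadka cmrv cqtwl jkwz xcil xwdg kfwa gzf hlu askfd dupey
Hunk 5: at line 8 remove [hlu,askfd] add [wgpq,vvl] -> 11 lines: kadka cmrv cqtwl jkwz xcil xwdg kfwa gzf wgpq vvl dupey
Hunk 6: at line 2 remove [jkwz,xcil] add [srus,ethq,rehut] -> 12 lines: kadka cmrv cqtwl srus ethq rehut xwdg kfwa gzf wgpq vvl dupey
Hunk 7: at line 3 remove [srus,ethq] add [gock] -> 11 lines: kadka cmrv cqtwl gock rehut xwdg kfwa gzf wgpq vvl dupey
Final line 6: xwdg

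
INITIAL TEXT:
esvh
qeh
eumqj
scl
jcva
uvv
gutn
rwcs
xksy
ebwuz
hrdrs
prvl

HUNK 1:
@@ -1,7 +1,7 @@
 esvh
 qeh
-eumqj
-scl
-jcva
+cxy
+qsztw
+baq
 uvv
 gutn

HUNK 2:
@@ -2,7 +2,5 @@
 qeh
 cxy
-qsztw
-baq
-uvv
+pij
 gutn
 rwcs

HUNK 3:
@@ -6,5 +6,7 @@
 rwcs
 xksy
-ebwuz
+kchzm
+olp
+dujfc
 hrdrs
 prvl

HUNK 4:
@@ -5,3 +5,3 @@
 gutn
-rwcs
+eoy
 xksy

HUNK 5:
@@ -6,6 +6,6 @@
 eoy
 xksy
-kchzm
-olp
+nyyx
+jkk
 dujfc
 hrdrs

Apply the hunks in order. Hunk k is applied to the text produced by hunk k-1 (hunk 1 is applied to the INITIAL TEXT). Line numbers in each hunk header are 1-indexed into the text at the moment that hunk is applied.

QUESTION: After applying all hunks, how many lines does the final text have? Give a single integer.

Hunk 1: at line 1 remove [eumqj,scl,jcva] add [cxy,qsztw,baq] -> 12 lines: esvh qeh cxy qsztw baq uvv gutn rwcs xksy ebwuz hrdrs prvl
Hunk 2: at line 2 remove [qsztw,baq,uvv] add [pij] -> 10 lines: esvh qeh cxy pij gutn rwcs xksy ebwuz hrdrs prvl
Hunk 3: at line 6 remove [ebwuz] add [kchzm,olp,dujfc] -> 12 lines: esvh qeh cxy pij gutn rwcs xksy kchzm olp dujfc hrdrs prvl
Hunk 4: at line 5 remove [rwcs] add [eoy] -> 12 lines: esvh qeh cxy pij gutn eoy xksy kchzm olp dujfc hrdrs prvl
Hunk 5: at line 6 remove [kchzm,olp] add [nyyx,jkk] -> 12 lines: esvh qeh cxy pij gutn eoy xksy nyyx jkk dujfc hrdrs prvl
Final line count: 12

Answer: 12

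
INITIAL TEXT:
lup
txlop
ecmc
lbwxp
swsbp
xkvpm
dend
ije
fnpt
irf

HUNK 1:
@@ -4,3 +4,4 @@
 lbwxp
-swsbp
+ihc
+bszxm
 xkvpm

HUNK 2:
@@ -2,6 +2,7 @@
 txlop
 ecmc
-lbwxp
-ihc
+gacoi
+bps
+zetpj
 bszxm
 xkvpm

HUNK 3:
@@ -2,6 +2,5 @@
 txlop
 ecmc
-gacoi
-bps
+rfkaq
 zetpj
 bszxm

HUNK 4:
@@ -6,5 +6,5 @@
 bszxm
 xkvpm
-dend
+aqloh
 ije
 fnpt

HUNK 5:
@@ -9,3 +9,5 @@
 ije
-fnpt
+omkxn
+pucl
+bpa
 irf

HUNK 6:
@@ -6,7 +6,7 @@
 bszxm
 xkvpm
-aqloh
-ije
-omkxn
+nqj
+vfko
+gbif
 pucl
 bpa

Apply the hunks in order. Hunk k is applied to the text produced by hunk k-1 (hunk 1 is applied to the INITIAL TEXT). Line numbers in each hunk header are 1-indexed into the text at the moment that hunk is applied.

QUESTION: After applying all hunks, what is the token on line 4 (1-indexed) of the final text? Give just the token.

Answer: rfkaq

Derivation:
Hunk 1: at line 4 remove [swsbp] add [ihc,bszxm] -> 11 lines: lup txlop ecmc lbwxp ihc bszxm xkvpm dend ije fnpt irf
Hunk 2: at line 2 remove [lbwxp,ihc] add [gacoi,bps,zetpj] -> 12 lines: lup txlop ecmc gacoi bps zetpj bszxm xkvpm dend ije fnpt irf
Hunk 3: at line 2 remove [gacoi,bps] add [rfkaq] -> 11 lines: lup txlop ecmc rfkaq zetpj bszxm xkvpm dend ije fnpt irf
Hunk 4: at line 6 remove [dend] add [aqloh] -> 11 lines: lup txlop ecmc rfkaq zetpj bszxm xkvpm aqloh ije fnpt irf
Hunk 5: at line 9 remove [fnpt] add [omkxn,pucl,bpa] -> 13 lines: lup txlop ecmc rfkaq zetpj bszxm xkvpm aqloh ije omkxn pucl bpa irf
Hunk 6: at line 6 remove [aqloh,ije,omkxn] add [nqj,vfko,gbif] -> 13 lines: lup txlop ecmc rfkaq zetpj bszxm xkvpm nqj vfko gbif pucl bpa irf
Final line 4: rfkaq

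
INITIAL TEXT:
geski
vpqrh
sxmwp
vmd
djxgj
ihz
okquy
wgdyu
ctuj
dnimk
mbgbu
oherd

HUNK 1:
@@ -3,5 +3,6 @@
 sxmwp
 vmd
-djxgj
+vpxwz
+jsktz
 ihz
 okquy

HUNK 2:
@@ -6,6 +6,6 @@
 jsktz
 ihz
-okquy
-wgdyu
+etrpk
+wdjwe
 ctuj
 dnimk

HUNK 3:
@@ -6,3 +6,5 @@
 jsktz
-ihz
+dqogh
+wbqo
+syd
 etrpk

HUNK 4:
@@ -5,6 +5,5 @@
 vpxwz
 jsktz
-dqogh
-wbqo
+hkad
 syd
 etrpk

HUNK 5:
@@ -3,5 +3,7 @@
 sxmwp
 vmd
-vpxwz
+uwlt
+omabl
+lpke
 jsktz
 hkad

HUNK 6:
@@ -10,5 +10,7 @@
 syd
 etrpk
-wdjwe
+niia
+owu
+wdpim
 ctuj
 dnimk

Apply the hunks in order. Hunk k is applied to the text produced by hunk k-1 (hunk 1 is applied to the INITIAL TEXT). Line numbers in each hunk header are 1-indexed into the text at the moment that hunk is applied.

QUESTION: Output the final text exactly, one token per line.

Hunk 1: at line 3 remove [djxgj] add [vpxwz,jsktz] -> 13 lines: geski vpqrh sxmwp vmd vpxwz jsktz ihz okquy wgdyu ctuj dnimk mbgbu oherd
Hunk 2: at line 6 remove [okquy,wgdyu] add [etrpk,wdjwe] -> 13 lines: geski vpqrh sxmwp vmd vpxwz jsktz ihz etrpk wdjwe ctuj dnimk mbgbu oherd
Hunk 3: at line 6 remove [ihz] add [dqogh,wbqo,syd] -> 15 lines: geski vpqrh sxmwp vmd vpxwz jsktz dqogh wbqo syd etrpk wdjwe ctuj dnimk mbgbu oherd
Hunk 4: at line 5 remove [dqogh,wbqo] add [hkad] -> 14 lines: geski vpqrh sxmwp vmd vpxwz jsktz hkad syd etrpk wdjwe ctuj dnimk mbgbu oherd
Hunk 5: at line 3 remove [vpxwz] add [uwlt,omabl,lpke] -> 16 lines: geski vpqrh sxmwp vmd uwlt omabl lpke jsktz hkad syd etrpk wdjwe ctuj dnimk mbgbu oherd
Hunk 6: at line 10 remove [wdjwe] add [niia,owu,wdpim] -> 18 lines: geski vpqrh sxmwp vmd uwlt omabl lpke jsktz hkad syd etrpk niia owu wdpim ctuj dnimk mbgbu oherd

Answer: geski
vpqrh
sxmwp
vmd
uwlt
omabl
lpke
jsktz
hkad
syd
etrpk
niia
owu
wdpim
ctuj
dnimk
mbgbu
oherd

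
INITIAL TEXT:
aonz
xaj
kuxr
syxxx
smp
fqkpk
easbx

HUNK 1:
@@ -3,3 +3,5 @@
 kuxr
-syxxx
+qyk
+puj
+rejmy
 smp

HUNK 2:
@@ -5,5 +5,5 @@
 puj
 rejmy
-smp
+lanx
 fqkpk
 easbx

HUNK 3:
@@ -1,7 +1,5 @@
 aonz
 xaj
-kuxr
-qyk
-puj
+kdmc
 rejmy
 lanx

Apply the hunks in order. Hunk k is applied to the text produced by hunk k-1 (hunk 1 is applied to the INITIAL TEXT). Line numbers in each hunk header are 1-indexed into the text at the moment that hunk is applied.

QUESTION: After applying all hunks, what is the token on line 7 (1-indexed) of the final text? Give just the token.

Answer: easbx

Derivation:
Hunk 1: at line 3 remove [syxxx] add [qyk,puj,rejmy] -> 9 lines: aonz xaj kuxr qyk puj rejmy smp fqkpk easbx
Hunk 2: at line 5 remove [smp] add [lanx] -> 9 lines: aonz xaj kuxr qyk puj rejmy lanx fqkpk easbx
Hunk 3: at line 1 remove [kuxr,qyk,puj] add [kdmc] -> 7 lines: aonz xaj kdmc rejmy lanx fqkpk easbx
Final line 7: easbx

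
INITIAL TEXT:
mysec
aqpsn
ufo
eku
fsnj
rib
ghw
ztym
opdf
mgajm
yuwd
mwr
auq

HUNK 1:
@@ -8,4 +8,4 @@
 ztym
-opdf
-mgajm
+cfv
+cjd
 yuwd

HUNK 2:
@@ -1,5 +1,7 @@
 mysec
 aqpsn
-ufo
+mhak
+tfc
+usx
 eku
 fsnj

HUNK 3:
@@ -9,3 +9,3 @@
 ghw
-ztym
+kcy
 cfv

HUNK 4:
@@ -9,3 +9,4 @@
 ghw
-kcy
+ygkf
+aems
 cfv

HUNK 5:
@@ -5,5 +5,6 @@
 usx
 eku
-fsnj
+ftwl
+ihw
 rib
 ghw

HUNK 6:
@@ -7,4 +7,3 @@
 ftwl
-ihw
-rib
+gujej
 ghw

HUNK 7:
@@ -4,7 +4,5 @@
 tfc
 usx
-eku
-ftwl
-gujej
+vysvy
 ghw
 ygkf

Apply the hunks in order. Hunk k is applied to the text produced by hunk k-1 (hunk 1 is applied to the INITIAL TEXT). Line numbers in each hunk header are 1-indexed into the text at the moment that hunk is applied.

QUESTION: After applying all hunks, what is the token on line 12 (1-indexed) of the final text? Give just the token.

Hunk 1: at line 8 remove [opdf,mgajm] add [cfv,cjd] -> 13 lines: mysec aqpsn ufo eku fsnj rib ghw ztym cfv cjd yuwd mwr auq
Hunk 2: at line 1 remove [ufo] add [mhak,tfc,usx] -> 15 lines: mysec aqpsn mhak tfc usx eku fsnj rib ghw ztym cfv cjd yuwd mwr auq
Hunk 3: at line 9 remove [ztym] add [kcy] -> 15 lines: mysec aqpsn mhak tfc usx eku fsnj rib ghw kcy cfv cjd yuwd mwr auq
Hunk 4: at line 9 remove [kcy] add [ygkf,aems] -> 16 lines: mysec aqpsn mhak tfc usx eku fsnj rib ghw ygkf aems cfv cjd yuwd mwr auq
Hunk 5: at line 5 remove [fsnj] add [ftwl,ihw] -> 17 lines: mysec aqpsn mhak tfc usx eku ftwl ihw rib ghw ygkf aems cfv cjd yuwd mwr auq
Hunk 6: at line 7 remove [ihw,rib] add [gujej] -> 16 lines: mysec aqpsn mhak tfc usx eku ftwl gujej ghw ygkf aems cfv cjd yuwd mwr auq
Hunk 7: at line 4 remove [eku,ftwl,gujej] add [vysvy] -> 14 lines: mysec aqpsn mhak tfc usx vysvy ghw ygkf aems cfv cjd yuwd mwr auq
Final line 12: yuwd

Answer: yuwd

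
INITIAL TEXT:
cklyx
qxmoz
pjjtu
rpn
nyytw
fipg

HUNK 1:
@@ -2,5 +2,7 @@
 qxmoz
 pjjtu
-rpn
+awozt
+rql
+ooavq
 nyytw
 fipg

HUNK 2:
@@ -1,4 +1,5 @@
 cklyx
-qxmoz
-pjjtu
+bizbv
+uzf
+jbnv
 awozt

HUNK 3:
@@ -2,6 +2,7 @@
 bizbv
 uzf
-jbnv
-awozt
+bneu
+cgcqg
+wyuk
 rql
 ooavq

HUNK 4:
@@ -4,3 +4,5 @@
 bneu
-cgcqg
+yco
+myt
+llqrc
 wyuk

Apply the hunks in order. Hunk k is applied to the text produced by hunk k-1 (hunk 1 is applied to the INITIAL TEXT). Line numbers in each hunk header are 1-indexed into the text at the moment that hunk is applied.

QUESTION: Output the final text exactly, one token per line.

Answer: cklyx
bizbv
uzf
bneu
yco
myt
llqrc
wyuk
rql
ooavq
nyytw
fipg

Derivation:
Hunk 1: at line 2 remove [rpn] add [awozt,rql,ooavq] -> 8 lines: cklyx qxmoz pjjtu awozt rql ooavq nyytw fipg
Hunk 2: at line 1 remove [qxmoz,pjjtu] add [bizbv,uzf,jbnv] -> 9 lines: cklyx bizbv uzf jbnv awozt rql ooavq nyytw fipg
Hunk 3: at line 2 remove [jbnv,awozt] add [bneu,cgcqg,wyuk] -> 10 lines: cklyx bizbv uzf bneu cgcqg wyuk rql ooavq nyytw fipg
Hunk 4: at line 4 remove [cgcqg] add [yco,myt,llqrc] -> 12 lines: cklyx bizbv uzf bneu yco myt llqrc wyuk rql ooavq nyytw fipg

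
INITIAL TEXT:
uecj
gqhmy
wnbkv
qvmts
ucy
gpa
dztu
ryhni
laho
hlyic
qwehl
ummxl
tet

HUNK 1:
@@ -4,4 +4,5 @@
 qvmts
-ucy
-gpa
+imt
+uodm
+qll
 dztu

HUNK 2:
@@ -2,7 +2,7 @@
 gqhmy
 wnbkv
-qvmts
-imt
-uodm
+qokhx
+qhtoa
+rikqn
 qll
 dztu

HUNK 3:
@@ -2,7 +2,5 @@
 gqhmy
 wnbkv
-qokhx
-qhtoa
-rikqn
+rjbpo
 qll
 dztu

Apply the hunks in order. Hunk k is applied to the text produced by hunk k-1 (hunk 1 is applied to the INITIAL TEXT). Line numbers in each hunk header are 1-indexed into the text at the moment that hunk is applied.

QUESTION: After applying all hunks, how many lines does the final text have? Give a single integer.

Hunk 1: at line 4 remove [ucy,gpa] add [imt,uodm,qll] -> 14 lines: uecj gqhmy wnbkv qvmts imt uodm qll dztu ryhni laho hlyic qwehl ummxl tet
Hunk 2: at line 2 remove [qvmts,imt,uodm] add [qokhx,qhtoa,rikqn] -> 14 lines: uecj gqhmy wnbkv qokhx qhtoa rikqn qll dztu ryhni laho hlyic qwehl ummxl tet
Hunk 3: at line 2 remove [qokhx,qhtoa,rikqn] add [rjbpo] -> 12 lines: uecj gqhmy wnbkv rjbpo qll dztu ryhni laho hlyic qwehl ummxl tet
Final line count: 12

Answer: 12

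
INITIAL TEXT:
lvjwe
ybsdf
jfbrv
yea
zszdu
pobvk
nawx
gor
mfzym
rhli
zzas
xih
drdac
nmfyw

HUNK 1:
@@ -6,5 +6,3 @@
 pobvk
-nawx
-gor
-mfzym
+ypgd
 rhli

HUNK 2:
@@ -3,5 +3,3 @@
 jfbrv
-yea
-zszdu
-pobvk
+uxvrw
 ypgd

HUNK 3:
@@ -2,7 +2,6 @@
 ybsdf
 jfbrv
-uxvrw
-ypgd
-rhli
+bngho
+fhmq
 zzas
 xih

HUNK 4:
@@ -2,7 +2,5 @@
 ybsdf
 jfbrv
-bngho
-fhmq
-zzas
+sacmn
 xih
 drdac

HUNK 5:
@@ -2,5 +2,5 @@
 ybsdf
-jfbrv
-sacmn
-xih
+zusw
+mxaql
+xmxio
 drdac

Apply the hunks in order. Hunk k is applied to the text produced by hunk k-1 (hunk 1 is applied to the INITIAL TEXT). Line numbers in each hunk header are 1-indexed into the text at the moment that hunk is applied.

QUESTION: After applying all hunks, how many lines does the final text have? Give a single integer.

Hunk 1: at line 6 remove [nawx,gor,mfzym] add [ypgd] -> 12 lines: lvjwe ybsdf jfbrv yea zszdu pobvk ypgd rhli zzas xih drdac nmfyw
Hunk 2: at line 3 remove [yea,zszdu,pobvk] add [uxvrw] -> 10 lines: lvjwe ybsdf jfbrv uxvrw ypgd rhli zzas xih drdac nmfyw
Hunk 3: at line 2 remove [uxvrw,ypgd,rhli] add [bngho,fhmq] -> 9 lines: lvjwe ybsdf jfbrv bngho fhmq zzas xih drdac nmfyw
Hunk 4: at line 2 remove [bngho,fhmq,zzas] add [sacmn] -> 7 lines: lvjwe ybsdf jfbrv sacmn xih drdac nmfyw
Hunk 5: at line 2 remove [jfbrv,sacmn,xih] add [zusw,mxaql,xmxio] -> 7 lines: lvjwe ybsdf zusw mxaql xmxio drdac nmfyw
Final line count: 7

Answer: 7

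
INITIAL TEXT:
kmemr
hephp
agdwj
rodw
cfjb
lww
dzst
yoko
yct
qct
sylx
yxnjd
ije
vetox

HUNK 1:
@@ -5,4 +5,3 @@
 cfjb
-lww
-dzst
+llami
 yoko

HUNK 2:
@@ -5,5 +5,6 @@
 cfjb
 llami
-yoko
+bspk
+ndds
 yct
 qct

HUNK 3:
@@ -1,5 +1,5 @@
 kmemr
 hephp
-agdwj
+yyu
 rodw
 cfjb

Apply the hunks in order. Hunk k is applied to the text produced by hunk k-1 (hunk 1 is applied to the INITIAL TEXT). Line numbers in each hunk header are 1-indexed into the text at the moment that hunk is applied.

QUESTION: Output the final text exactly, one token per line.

Answer: kmemr
hephp
yyu
rodw
cfjb
llami
bspk
ndds
yct
qct
sylx
yxnjd
ije
vetox

Derivation:
Hunk 1: at line 5 remove [lww,dzst] add [llami] -> 13 lines: kmemr hephp agdwj rodw cfjb llami yoko yct qct sylx yxnjd ije vetox
Hunk 2: at line 5 remove [yoko] add [bspk,ndds] -> 14 lines: kmemr hephp agdwj rodw cfjb llami bspk ndds yct qct sylx yxnjd ije vetox
Hunk 3: at line 1 remove [agdwj] add [yyu] -> 14 lines: kmemr hephp yyu rodw cfjb llami bspk ndds yct qct sylx yxnjd ije vetox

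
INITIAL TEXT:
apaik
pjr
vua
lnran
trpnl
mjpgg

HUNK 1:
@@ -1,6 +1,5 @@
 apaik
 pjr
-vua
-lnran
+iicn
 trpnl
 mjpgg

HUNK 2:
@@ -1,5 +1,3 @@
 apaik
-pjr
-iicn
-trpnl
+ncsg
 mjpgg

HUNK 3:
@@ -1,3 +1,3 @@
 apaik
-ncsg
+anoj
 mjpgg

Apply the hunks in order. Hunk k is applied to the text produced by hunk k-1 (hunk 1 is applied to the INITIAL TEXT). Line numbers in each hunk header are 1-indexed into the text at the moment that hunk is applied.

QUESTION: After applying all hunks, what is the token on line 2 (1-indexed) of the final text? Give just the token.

Hunk 1: at line 1 remove [vua,lnran] add [iicn] -> 5 lines: apaik pjr iicn trpnl mjpgg
Hunk 2: at line 1 remove [pjr,iicn,trpnl] add [ncsg] -> 3 lines: apaik ncsg mjpgg
Hunk 3: at line 1 remove [ncsg] add [anoj] -> 3 lines: apaik anoj mjpgg
Final line 2: anoj

Answer: anoj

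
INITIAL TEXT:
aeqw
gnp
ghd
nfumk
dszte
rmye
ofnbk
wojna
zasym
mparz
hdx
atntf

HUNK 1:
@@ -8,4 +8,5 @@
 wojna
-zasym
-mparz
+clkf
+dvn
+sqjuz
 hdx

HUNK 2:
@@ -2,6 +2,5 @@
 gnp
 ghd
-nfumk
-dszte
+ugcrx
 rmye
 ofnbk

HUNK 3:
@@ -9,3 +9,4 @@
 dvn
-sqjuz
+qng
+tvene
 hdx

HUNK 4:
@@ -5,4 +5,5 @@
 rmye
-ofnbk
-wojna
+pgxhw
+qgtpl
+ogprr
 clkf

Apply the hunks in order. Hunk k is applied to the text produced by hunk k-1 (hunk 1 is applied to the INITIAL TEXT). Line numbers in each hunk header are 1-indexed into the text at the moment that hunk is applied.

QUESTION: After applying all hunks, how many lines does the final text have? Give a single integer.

Answer: 14

Derivation:
Hunk 1: at line 8 remove [zasym,mparz] add [clkf,dvn,sqjuz] -> 13 lines: aeqw gnp ghd nfumk dszte rmye ofnbk wojna clkf dvn sqjuz hdx atntf
Hunk 2: at line 2 remove [nfumk,dszte] add [ugcrx] -> 12 lines: aeqw gnp ghd ugcrx rmye ofnbk wojna clkf dvn sqjuz hdx atntf
Hunk 3: at line 9 remove [sqjuz] add [qng,tvene] -> 13 lines: aeqw gnp ghd ugcrx rmye ofnbk wojna clkf dvn qng tvene hdx atntf
Hunk 4: at line 5 remove [ofnbk,wojna] add [pgxhw,qgtpl,ogprr] -> 14 lines: aeqw gnp ghd ugcrx rmye pgxhw qgtpl ogprr clkf dvn qng tvene hdx atntf
Final line count: 14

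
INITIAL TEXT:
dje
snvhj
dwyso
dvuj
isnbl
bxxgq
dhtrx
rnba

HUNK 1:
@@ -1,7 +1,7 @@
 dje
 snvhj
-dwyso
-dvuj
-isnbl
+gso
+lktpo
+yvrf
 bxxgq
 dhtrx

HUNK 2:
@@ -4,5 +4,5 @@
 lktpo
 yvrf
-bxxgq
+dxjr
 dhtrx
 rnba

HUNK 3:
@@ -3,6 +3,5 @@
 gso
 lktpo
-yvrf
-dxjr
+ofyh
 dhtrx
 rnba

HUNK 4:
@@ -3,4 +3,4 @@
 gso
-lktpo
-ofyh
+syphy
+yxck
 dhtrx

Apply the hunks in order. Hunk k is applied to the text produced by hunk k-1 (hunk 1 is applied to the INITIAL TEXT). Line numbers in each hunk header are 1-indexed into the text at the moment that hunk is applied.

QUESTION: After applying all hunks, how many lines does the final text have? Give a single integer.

Hunk 1: at line 1 remove [dwyso,dvuj,isnbl] add [gso,lktpo,yvrf] -> 8 lines: dje snvhj gso lktpo yvrf bxxgq dhtrx rnba
Hunk 2: at line 4 remove [bxxgq] add [dxjr] -> 8 lines: dje snvhj gso lktpo yvrf dxjr dhtrx rnba
Hunk 3: at line 3 remove [yvrf,dxjr] add [ofyh] -> 7 lines: dje snvhj gso lktpo ofyh dhtrx rnba
Hunk 4: at line 3 remove [lktpo,ofyh] add [syphy,yxck] -> 7 lines: dje snvhj gso syphy yxck dhtrx rnba
Final line count: 7

Answer: 7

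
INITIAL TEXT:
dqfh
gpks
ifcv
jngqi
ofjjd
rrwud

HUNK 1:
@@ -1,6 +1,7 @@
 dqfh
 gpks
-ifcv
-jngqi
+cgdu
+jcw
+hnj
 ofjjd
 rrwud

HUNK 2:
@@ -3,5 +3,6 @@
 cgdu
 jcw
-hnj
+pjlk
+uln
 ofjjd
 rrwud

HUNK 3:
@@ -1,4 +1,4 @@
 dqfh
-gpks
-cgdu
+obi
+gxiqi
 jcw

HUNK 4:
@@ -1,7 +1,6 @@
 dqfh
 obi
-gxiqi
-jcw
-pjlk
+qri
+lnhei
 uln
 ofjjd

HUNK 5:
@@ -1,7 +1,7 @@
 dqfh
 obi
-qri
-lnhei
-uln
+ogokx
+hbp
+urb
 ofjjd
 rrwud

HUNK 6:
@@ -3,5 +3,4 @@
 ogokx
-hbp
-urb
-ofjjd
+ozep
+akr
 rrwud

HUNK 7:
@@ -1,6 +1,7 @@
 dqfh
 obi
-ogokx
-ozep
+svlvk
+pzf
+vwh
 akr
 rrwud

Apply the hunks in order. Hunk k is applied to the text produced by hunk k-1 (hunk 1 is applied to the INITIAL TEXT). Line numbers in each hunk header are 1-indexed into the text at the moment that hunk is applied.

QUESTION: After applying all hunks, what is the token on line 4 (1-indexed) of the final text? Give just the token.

Hunk 1: at line 1 remove [ifcv,jngqi] add [cgdu,jcw,hnj] -> 7 lines: dqfh gpks cgdu jcw hnj ofjjd rrwud
Hunk 2: at line 3 remove [hnj] add [pjlk,uln] -> 8 lines: dqfh gpks cgdu jcw pjlk uln ofjjd rrwud
Hunk 3: at line 1 remove [gpks,cgdu] add [obi,gxiqi] -> 8 lines: dqfh obi gxiqi jcw pjlk uln ofjjd rrwud
Hunk 4: at line 1 remove [gxiqi,jcw,pjlk] add [qri,lnhei] -> 7 lines: dqfh obi qri lnhei uln ofjjd rrwud
Hunk 5: at line 1 remove [qri,lnhei,uln] add [ogokx,hbp,urb] -> 7 lines: dqfh obi ogokx hbp urb ofjjd rrwud
Hunk 6: at line 3 remove [hbp,urb,ofjjd] add [ozep,akr] -> 6 lines: dqfh obi ogokx ozep akr rrwud
Hunk 7: at line 1 remove [ogokx,ozep] add [svlvk,pzf,vwh] -> 7 lines: dqfh obi svlvk pzf vwh akr rrwud
Final line 4: pzf

Answer: pzf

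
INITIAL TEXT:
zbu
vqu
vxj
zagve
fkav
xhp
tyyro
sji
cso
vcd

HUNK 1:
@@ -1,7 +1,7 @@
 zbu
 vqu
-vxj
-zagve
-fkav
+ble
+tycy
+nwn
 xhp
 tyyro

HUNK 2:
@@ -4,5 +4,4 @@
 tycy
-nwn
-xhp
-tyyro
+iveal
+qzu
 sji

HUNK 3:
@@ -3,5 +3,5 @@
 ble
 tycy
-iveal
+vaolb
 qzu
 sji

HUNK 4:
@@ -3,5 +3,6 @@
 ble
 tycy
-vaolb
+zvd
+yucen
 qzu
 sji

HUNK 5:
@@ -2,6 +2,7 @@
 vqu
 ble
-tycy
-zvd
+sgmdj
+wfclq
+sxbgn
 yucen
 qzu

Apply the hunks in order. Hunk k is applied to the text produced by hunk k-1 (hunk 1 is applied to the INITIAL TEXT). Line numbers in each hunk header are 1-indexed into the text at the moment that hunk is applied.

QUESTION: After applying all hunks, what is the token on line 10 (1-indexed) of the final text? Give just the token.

Hunk 1: at line 1 remove [vxj,zagve,fkav] add [ble,tycy,nwn] -> 10 lines: zbu vqu ble tycy nwn xhp tyyro sji cso vcd
Hunk 2: at line 4 remove [nwn,xhp,tyyro] add [iveal,qzu] -> 9 lines: zbu vqu ble tycy iveal qzu sji cso vcd
Hunk 3: at line 3 remove [iveal] add [vaolb] -> 9 lines: zbu vqu ble tycy vaolb qzu sji cso vcd
Hunk 4: at line 3 remove [vaolb] add [zvd,yucen] -> 10 lines: zbu vqu ble tycy zvd yucen qzu sji cso vcd
Hunk 5: at line 2 remove [tycy,zvd] add [sgmdj,wfclq,sxbgn] -> 11 lines: zbu vqu ble sgmdj wfclq sxbgn yucen qzu sji cso vcd
Final line 10: cso

Answer: cso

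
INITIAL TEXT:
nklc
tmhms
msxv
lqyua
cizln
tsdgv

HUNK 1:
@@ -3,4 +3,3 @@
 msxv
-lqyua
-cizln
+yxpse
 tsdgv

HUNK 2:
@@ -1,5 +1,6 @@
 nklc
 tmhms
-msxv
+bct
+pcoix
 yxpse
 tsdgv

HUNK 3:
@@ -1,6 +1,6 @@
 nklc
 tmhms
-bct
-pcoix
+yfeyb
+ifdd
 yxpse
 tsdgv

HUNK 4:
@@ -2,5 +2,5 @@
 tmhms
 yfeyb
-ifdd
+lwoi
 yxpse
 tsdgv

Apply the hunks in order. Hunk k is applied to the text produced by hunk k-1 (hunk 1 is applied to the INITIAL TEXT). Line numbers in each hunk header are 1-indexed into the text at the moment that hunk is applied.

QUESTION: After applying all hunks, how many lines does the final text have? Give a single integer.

Hunk 1: at line 3 remove [lqyua,cizln] add [yxpse] -> 5 lines: nklc tmhms msxv yxpse tsdgv
Hunk 2: at line 1 remove [msxv] add [bct,pcoix] -> 6 lines: nklc tmhms bct pcoix yxpse tsdgv
Hunk 3: at line 1 remove [bct,pcoix] add [yfeyb,ifdd] -> 6 lines: nklc tmhms yfeyb ifdd yxpse tsdgv
Hunk 4: at line 2 remove [ifdd] add [lwoi] -> 6 lines: nklc tmhms yfeyb lwoi yxpse tsdgv
Final line count: 6

Answer: 6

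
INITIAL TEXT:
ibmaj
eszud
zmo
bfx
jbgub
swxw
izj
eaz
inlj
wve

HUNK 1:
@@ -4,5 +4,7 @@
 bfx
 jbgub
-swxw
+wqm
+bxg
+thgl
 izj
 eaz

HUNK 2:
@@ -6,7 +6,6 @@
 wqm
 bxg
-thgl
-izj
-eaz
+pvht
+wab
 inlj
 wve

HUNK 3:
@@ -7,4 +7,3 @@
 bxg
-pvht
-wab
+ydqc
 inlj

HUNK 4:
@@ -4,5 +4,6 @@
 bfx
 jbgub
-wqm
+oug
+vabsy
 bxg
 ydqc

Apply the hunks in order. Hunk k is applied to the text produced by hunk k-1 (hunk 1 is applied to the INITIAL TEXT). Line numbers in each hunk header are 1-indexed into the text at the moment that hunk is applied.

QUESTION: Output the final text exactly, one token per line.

Hunk 1: at line 4 remove [swxw] add [wqm,bxg,thgl] -> 12 lines: ibmaj eszud zmo bfx jbgub wqm bxg thgl izj eaz inlj wve
Hunk 2: at line 6 remove [thgl,izj,eaz] add [pvht,wab] -> 11 lines: ibmaj eszud zmo bfx jbgub wqm bxg pvht wab inlj wve
Hunk 3: at line 7 remove [pvht,wab] add [ydqc] -> 10 lines: ibmaj eszud zmo bfx jbgub wqm bxg ydqc inlj wve
Hunk 4: at line 4 remove [wqm] add [oug,vabsy] -> 11 lines: ibmaj eszud zmo bfx jbgub oug vabsy bxg ydqc inlj wve

Answer: ibmaj
eszud
zmo
bfx
jbgub
oug
vabsy
bxg
ydqc
inlj
wve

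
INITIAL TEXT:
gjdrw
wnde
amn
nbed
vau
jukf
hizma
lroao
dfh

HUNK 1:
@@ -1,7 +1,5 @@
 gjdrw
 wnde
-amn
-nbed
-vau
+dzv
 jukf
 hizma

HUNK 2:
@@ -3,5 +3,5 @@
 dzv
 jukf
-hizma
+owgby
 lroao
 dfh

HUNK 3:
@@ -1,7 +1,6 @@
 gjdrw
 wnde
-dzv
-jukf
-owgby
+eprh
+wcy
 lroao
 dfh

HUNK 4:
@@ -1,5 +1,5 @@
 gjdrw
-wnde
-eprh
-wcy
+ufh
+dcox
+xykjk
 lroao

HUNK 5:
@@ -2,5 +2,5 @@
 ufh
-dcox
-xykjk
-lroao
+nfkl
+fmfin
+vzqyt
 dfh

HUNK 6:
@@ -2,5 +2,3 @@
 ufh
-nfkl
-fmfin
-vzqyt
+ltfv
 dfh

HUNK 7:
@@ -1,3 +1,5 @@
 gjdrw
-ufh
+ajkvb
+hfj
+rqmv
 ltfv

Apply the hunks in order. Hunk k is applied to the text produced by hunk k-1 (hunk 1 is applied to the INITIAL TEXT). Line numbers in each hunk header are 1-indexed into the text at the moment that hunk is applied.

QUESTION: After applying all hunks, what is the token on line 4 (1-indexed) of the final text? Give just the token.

Hunk 1: at line 1 remove [amn,nbed,vau] add [dzv] -> 7 lines: gjdrw wnde dzv jukf hizma lroao dfh
Hunk 2: at line 3 remove [hizma] add [owgby] -> 7 lines: gjdrw wnde dzv jukf owgby lroao dfh
Hunk 3: at line 1 remove [dzv,jukf,owgby] add [eprh,wcy] -> 6 lines: gjdrw wnde eprh wcy lroao dfh
Hunk 4: at line 1 remove [wnde,eprh,wcy] add [ufh,dcox,xykjk] -> 6 lines: gjdrw ufh dcox xykjk lroao dfh
Hunk 5: at line 2 remove [dcox,xykjk,lroao] add [nfkl,fmfin,vzqyt] -> 6 lines: gjdrw ufh nfkl fmfin vzqyt dfh
Hunk 6: at line 2 remove [nfkl,fmfin,vzqyt] add [ltfv] -> 4 lines: gjdrw ufh ltfv dfh
Hunk 7: at line 1 remove [ufh] add [ajkvb,hfj,rqmv] -> 6 lines: gjdrw ajkvb hfj rqmv ltfv dfh
Final line 4: rqmv

Answer: rqmv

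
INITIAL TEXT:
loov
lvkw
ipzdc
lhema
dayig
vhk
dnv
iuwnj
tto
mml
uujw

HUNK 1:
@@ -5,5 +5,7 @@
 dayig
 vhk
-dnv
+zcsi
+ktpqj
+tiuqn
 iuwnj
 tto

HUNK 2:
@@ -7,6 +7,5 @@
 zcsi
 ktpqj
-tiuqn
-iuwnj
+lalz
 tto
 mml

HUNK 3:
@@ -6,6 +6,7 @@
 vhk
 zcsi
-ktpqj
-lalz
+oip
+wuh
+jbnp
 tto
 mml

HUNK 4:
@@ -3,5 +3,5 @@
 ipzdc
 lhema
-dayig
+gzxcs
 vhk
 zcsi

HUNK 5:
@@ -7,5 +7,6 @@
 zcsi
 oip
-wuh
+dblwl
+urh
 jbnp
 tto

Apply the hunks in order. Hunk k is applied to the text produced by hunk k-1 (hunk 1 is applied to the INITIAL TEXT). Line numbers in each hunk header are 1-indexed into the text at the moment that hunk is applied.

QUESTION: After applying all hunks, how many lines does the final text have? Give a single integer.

Answer: 14

Derivation:
Hunk 1: at line 5 remove [dnv] add [zcsi,ktpqj,tiuqn] -> 13 lines: loov lvkw ipzdc lhema dayig vhk zcsi ktpqj tiuqn iuwnj tto mml uujw
Hunk 2: at line 7 remove [tiuqn,iuwnj] add [lalz] -> 12 lines: loov lvkw ipzdc lhema dayig vhk zcsi ktpqj lalz tto mml uujw
Hunk 3: at line 6 remove [ktpqj,lalz] add [oip,wuh,jbnp] -> 13 lines: loov lvkw ipzdc lhema dayig vhk zcsi oip wuh jbnp tto mml uujw
Hunk 4: at line 3 remove [dayig] add [gzxcs] -> 13 lines: loov lvkw ipzdc lhema gzxcs vhk zcsi oip wuh jbnp tto mml uujw
Hunk 5: at line 7 remove [wuh] add [dblwl,urh] -> 14 lines: loov lvkw ipzdc lhema gzxcs vhk zcsi oip dblwl urh jbnp tto mml uujw
Final line count: 14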